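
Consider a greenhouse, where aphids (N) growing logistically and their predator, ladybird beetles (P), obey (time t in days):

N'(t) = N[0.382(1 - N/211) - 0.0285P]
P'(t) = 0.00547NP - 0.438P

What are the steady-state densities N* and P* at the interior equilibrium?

From dP/dt = 0 with P > 0: 0.00547N* = 0.438, so N* = 80.1.
Substitute into dN/dt = 0: 0.382(1 - 80.1/211) = 0.0285P*.
The bracket is 0.621, giving P* = 0.237/0.0285 = 8.32.

N* ≈ 80.1, P* ≈ 8.32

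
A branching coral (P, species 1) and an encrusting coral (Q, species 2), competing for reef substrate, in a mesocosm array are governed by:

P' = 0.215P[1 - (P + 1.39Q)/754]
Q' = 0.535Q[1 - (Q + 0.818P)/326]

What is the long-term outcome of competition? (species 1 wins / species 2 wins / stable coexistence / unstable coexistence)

Compare the nullcline intercepts: K1/α12 = 754/1.39 = 542 > K2 = 326; K2/α21 = 326/0.818 = 399 < K1 = 754.
Since the inequalities point opposite ways, species 1 can invade but species 2 cannot.

species 1 excludes species 2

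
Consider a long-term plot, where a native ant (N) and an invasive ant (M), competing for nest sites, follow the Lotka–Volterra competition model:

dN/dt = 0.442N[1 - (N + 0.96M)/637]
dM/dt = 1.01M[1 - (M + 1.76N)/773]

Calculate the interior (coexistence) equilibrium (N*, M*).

Setting both brackets to zero gives the nullclines N + 0.96M = 637 and 1.76N + M = 773.
Substituting M = 773 - 1.76N into the first: N(1 - 0.96·1.76) = 637 - 0.96·773.
So N* = -105/-0.69 = 152, and then M* = 773 - 1.76·152 = 505.

N* ≈ 152, M* ≈ 505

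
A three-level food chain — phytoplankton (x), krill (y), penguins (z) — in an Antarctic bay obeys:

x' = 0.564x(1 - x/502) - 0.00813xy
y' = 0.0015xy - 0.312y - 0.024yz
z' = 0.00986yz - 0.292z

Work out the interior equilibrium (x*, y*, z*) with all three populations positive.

From dz/dt = 0: 0.00986y* = 0.292, so y* = 29.6.
From dx/dt = 0: 0.564(1 - x*/502) = 0.00813·29.6, giving x* = 502·(1 - 0.427) = 288.
From dy/dt = 0: 0.0015·288 - 0.312 = 0.024z*, so z* = 0.12/0.024 = 4.98.

x* ≈ 288, y* ≈ 29.6, z* ≈ 4.98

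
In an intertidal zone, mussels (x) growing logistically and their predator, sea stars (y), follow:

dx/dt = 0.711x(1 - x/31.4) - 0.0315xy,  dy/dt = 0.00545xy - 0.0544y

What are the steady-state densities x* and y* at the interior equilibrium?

x* ≈ 9.98, y* ≈ 15.4

From dy/dt = 0 with y > 0: 0.00545x* = 0.0544, so x* = 9.98.
Substitute into dx/dt = 0: 0.711(1 - 9.98/31.4) = 0.0315y*.
The bracket is 0.682, giving y* = 0.485/0.0315 = 15.4.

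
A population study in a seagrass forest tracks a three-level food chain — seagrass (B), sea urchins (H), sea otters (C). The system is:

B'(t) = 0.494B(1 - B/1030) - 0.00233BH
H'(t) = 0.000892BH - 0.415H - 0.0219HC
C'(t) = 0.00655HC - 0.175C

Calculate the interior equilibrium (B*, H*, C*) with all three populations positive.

From dC/dt = 0: 0.00655H* = 0.175, so H* = 26.7.
From dB/dt = 0: 0.494(1 - B*/1030) = 0.00233·26.7, giving B* = 1030·(1 - 0.126) = 900.
From dH/dt = 0: 0.000892·900 - 0.415 = 0.0219C*, so C* = 0.388/0.0219 = 17.7.

B* ≈ 900, H* ≈ 26.7, C* ≈ 17.7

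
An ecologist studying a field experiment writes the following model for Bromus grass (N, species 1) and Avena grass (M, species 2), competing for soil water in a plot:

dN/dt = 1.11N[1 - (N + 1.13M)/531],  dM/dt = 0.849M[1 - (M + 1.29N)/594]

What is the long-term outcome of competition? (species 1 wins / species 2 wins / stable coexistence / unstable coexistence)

unstable coexistence (outcome depends on initial conditions)

Compare the nullcline intercepts: K1/α12 = 531/1.13 = 470 < K2 = 594; K2/α21 = 594/1.29 = 460 < K1 = 531.
Since both are reversed, neither can invade when rare; the interior point is a saddle.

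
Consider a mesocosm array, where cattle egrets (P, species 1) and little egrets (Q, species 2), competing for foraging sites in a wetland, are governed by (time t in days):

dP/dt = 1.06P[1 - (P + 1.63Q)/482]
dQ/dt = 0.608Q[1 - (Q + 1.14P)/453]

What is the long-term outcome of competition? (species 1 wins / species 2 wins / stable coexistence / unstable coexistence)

unstable coexistence (outcome depends on initial conditions)

Compare the nullcline intercepts: K1/α12 = 482/1.63 = 296 < K2 = 453; K2/α21 = 453/1.14 = 397 < K1 = 482.
Since both are reversed, neither can invade when rare; the interior point is a saddle.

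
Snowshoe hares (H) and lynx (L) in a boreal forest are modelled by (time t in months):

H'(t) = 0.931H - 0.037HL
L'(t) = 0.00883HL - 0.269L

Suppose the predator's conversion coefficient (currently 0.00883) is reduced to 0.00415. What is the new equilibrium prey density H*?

H* ≈ 64.8

At the interior fixed point, setting dL/dt = 0 with L > 0 fixes H* = (predator death rate)/(HL coefficient) — independent of the other coefficients.
With the change, H* = 0.269/0.00415 = 64.8; it rises from 30.5.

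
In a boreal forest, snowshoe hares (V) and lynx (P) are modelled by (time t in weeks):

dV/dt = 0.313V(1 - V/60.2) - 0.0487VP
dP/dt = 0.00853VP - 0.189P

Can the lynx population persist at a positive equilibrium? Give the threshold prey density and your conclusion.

The predator equation gives dP/dt > 0 only when V > 0.189/0.00853 = 22.2.
Without the predator, V → K = 60.2. Since 60.2 > 22.2, the predator can invade and persist.

Threshold V = 22.2; K > 22.2, so yes, the predator persists.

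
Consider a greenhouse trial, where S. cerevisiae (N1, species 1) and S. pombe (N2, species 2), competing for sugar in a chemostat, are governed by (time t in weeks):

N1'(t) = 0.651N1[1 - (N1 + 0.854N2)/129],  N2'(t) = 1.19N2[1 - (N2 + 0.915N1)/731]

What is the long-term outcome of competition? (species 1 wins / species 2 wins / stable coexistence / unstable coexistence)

species 2 excludes species 1

Compare the nullcline intercepts: K1/α12 = 129/0.854 = 151 < K2 = 731; K2/α21 = 731/0.915 = 799 > K1 = 129.
Since the inequalities point opposite ways, species 2 can invade but species 1 cannot.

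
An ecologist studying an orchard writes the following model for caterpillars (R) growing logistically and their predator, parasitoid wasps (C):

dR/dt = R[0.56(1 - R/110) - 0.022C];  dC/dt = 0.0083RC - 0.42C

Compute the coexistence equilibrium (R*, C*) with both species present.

From dC/dt = 0 with C > 0: 0.0083R* = 0.42, so R* = 50.6.
Substitute into dR/dt = 0: 0.56(1 - 50.6/110) = 0.022C*.
The bracket is 0.54, giving C* = 0.302/0.022 = 13.7.

R* ≈ 50.6, C* ≈ 13.7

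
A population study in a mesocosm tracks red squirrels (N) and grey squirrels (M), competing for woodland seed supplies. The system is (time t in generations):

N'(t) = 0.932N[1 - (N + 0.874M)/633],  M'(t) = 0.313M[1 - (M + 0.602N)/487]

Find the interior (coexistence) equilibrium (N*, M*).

Setting both brackets to zero gives the nullclines N + 0.874M = 633 and 0.602N + M = 487.
Substituting M = 487 - 0.602N into the first: N(1 - 0.874·0.602) = 633 - 0.874·487.
So N* = 207/0.474 = 438, and then M* = 487 - 0.602·438 = 224.

N* ≈ 438, M* ≈ 224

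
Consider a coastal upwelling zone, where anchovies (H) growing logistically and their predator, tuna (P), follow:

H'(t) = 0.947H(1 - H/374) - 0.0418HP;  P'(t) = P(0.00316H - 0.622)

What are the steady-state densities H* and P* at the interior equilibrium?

H* ≈ 197, P* ≈ 10.7

From dP/dt = 0 with P > 0: 0.00316H* = 0.622, so H* = 197.
Substitute into dH/dt = 0: 0.947(1 - 197/374) = 0.0418P*.
The bracket is 0.474, giving P* = 0.449/0.0418 = 10.7.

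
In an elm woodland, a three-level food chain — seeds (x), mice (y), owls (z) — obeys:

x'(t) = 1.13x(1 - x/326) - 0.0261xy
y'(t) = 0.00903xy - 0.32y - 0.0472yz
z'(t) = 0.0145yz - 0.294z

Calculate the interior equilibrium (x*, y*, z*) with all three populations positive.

From dz/dt = 0: 0.0145y* = 0.294, so y* = 20.3.
From dx/dt = 0: 1.13(1 - x*/326) = 0.0261·20.3, giving x* = 326·(1 - 0.468) = 173.
From dy/dt = 0: 0.00903·173 - 0.32 = 0.0472z*, so z* = 1.25/0.0472 = 26.4.

x* ≈ 173, y* ≈ 20.3, z* ≈ 26.4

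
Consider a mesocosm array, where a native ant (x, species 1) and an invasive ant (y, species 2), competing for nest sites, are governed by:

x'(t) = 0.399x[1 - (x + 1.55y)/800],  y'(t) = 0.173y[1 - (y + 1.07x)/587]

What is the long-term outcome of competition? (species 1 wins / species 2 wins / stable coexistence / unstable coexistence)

unstable coexistence (outcome depends on initial conditions)

Compare the nullcline intercepts: K1/α12 = 800/1.55 = 516 < K2 = 587; K2/α21 = 587/1.07 = 549 < K1 = 800.
Since both are reversed, neither can invade when rare; the interior point is a saddle.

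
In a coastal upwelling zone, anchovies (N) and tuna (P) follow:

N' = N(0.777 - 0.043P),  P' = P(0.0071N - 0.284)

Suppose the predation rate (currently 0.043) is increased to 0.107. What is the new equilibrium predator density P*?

P* ≈ 7.26

At the interior fixed point, setting dN/dt = 0 with N > 0 fixes P* = (prey growth rate)/(NP coefficient) — independent of the other coefficients.
With the change, P* = 0.777/0.107 = 7.26; it falls from 18.1.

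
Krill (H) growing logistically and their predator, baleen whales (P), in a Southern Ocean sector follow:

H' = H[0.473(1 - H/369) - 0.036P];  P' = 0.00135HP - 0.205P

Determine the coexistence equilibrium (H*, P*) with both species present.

From dP/dt = 0 with P > 0: 0.00135H* = 0.205, so H* = 152.
Substitute into dH/dt = 0: 0.473(1 - 152/369) = 0.036P*.
The bracket is 0.588, giving P* = 0.278/0.036 = 7.73.

H* ≈ 152, P* ≈ 7.73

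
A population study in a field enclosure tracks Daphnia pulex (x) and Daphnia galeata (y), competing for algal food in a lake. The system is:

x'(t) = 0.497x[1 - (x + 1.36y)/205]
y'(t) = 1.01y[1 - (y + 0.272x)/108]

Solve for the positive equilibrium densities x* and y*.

Setting both brackets to zero gives the nullclines x + 1.36y = 205 and 0.272x + y = 108.
Substituting y = 108 - 0.272x into the first: x(1 - 1.36·0.272) = 205 - 1.36·108.
So x* = 58.1/0.63 = 92.2, and then y* = 108 - 0.272·92.2 = 82.9.

x* ≈ 92.2, y* ≈ 82.9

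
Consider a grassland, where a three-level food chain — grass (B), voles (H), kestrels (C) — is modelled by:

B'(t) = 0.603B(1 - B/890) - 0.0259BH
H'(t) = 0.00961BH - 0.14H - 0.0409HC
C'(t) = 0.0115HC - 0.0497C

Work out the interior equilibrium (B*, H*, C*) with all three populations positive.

B* ≈ 725, H* ≈ 4.32, C* ≈ 167

From dC/dt = 0: 0.0115H* = 0.0497, so H* = 4.32.
From dB/dt = 0: 0.603(1 - B*/890) = 0.0259·4.32, giving B* = 890·(1 - 0.186) = 725.
From dH/dt = 0: 0.00961·725 - 0.14 = 0.0409C*, so C* = 6.83/0.0409 = 167.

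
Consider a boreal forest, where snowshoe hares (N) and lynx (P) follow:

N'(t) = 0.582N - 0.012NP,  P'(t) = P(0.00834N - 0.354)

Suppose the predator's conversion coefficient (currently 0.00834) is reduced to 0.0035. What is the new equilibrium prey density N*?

N* ≈ 101

At the interior fixed point, setting dP/dt = 0 with P > 0 fixes N* = (predator death rate)/(NP coefficient) — independent of the other coefficients.
With the change, N* = 0.354/0.0035 = 101; it rises from 42.4.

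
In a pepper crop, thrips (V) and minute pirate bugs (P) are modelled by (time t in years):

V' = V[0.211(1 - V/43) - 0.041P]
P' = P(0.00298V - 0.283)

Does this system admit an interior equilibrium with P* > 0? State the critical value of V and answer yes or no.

Threshold V = 95; K < 95, so no, the predator goes extinct.

The predator equation gives dP/dt > 0 only when V > 0.283/0.00298 = 95.
Without the predator, V → K = 43. Since 43 < 95, the predator cannot invade.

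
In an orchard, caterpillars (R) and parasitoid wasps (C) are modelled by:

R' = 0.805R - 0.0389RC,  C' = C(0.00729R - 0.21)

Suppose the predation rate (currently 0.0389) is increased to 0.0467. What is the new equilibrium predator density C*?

C* ≈ 17.2

At the interior fixed point, setting dR/dt = 0 with R > 0 fixes C* = (prey growth rate)/(RC coefficient) — independent of the other coefficients.
With the change, C* = 0.805/0.0467 = 17.2; it falls from 20.7.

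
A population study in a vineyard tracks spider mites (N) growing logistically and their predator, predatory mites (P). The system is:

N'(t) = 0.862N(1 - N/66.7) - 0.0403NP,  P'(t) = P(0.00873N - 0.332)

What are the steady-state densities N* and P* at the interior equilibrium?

N* ≈ 38, P* ≈ 9.19

From dP/dt = 0 with P > 0: 0.00873N* = 0.332, so N* = 38.
Substitute into dN/dt = 0: 0.862(1 - 38/66.7) = 0.0403P*.
The bracket is 0.43, giving P* = 0.371/0.0403 = 9.19.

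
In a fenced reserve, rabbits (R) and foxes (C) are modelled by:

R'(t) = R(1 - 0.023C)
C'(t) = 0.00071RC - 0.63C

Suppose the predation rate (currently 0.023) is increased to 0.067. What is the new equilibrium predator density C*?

C* ≈ 14.9

At the interior fixed point, setting dR/dt = 0 with R > 0 fixes C* = (prey growth rate)/(RC coefficient) — independent of the other coefficients.
With the change, C* = 1/0.067 = 14.9; it falls from 43.5.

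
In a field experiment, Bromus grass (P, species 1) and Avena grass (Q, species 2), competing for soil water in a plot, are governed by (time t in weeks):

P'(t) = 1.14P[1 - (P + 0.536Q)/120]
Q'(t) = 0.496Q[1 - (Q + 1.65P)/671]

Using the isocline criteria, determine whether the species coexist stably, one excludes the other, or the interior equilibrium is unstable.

species 2 excludes species 1

Compare the nullcline intercepts: K1/α12 = 120/0.536 = 224 < K2 = 671; K2/α21 = 671/1.65 = 407 > K1 = 120.
Since the inequalities point opposite ways, species 2 can invade but species 1 cannot.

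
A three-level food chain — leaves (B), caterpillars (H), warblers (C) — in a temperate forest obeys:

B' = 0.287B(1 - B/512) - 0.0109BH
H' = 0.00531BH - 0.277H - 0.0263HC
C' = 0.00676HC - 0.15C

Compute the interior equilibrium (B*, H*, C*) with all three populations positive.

From dC/dt = 0: 0.00676H* = 0.15, so H* = 22.2.
From dB/dt = 0: 0.287(1 - B*/512) = 0.0109·22.2, giving B* = 512·(1 - 0.843) = 80.5.
From dH/dt = 0: 0.00531·80.5 - 0.277 = 0.0263C*, so C* = 0.151/0.0263 = 5.73.

B* ≈ 80.5, H* ≈ 22.2, C* ≈ 5.73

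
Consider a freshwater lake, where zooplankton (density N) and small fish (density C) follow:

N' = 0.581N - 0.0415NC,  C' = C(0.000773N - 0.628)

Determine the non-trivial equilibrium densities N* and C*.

Set dC/dt = 0 with C > 0: 0.000773N - 0.628 = 0, so N* = 0.628/0.000773 = 812.
Set dN/dt = 0 with N > 0: 0.581 - 0.0415C = 0, so C* = 0.581/0.0415 = 14.

N* ≈ 812, C* ≈ 14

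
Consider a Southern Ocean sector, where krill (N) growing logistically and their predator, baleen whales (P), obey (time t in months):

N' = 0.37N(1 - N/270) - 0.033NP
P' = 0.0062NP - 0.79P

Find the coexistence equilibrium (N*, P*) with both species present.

N* ≈ 127, P* ≈ 5.92

From dP/dt = 0 with P > 0: 0.0062N* = 0.79, so N* = 127.
Substitute into dN/dt = 0: 0.37(1 - 127/270) = 0.033P*.
The bracket is 0.528, giving P* = 0.195/0.033 = 5.92.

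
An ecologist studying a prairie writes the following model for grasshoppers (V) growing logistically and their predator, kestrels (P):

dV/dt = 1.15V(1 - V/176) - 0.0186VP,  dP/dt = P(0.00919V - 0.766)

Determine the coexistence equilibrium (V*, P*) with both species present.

From dP/dt = 0 with P > 0: 0.00919V* = 0.766, so V* = 83.4.
Substitute into dV/dt = 0: 1.15(1 - 83.4/176) = 0.0186P*.
The bracket is 0.526, giving P* = 0.605/0.0186 = 32.5.

V* ≈ 83.4, P* ≈ 32.5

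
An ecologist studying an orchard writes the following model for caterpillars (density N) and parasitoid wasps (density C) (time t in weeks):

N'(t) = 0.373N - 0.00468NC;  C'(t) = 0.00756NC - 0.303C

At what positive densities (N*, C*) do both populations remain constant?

Set dC/dt = 0 with C > 0: 0.00756N - 0.303 = 0, so N* = 0.303/0.00756 = 40.1.
Set dN/dt = 0 with N > 0: 0.373 - 0.00468C = 0, so C* = 0.373/0.00468 = 79.7.

N* ≈ 40.1, C* ≈ 79.7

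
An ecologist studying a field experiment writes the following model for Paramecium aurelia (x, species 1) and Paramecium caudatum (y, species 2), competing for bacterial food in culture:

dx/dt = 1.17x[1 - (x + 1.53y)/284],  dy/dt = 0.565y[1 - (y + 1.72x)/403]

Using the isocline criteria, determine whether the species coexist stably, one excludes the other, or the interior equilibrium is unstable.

Compare the nullcline intercepts: K1/α12 = 284/1.53 = 186 < K2 = 403; K2/α21 = 403/1.72 = 234 < K1 = 284.
Since both are reversed, neither can invade when rare; the interior point is a saddle.

unstable coexistence (outcome depends on initial conditions)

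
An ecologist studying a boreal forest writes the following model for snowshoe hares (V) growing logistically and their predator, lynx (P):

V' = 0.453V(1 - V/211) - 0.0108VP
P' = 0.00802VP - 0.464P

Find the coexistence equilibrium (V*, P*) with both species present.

V* ≈ 57.9, P* ≈ 30.4

From dP/dt = 0 with P > 0: 0.00802V* = 0.464, so V* = 57.9.
Substitute into dV/dt = 0: 0.453(1 - 57.9/211) = 0.0108P*.
The bracket is 0.726, giving P* = 0.329/0.0108 = 30.4.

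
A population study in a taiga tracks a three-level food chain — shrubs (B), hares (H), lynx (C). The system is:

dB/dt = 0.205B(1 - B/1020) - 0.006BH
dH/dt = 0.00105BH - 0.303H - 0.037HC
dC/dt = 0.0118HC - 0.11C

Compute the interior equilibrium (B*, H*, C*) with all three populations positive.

B* ≈ 742, H* ≈ 9.32, C* ≈ 12.9

From dC/dt = 0: 0.0118H* = 0.11, so H* = 9.32.
From dB/dt = 0: 0.205(1 - B*/1020) = 0.006·9.32, giving B* = 1020·(1 - 0.273) = 742.
From dH/dt = 0: 0.00105·742 - 0.303 = 0.037C*, so C* = 0.476/0.037 = 12.9.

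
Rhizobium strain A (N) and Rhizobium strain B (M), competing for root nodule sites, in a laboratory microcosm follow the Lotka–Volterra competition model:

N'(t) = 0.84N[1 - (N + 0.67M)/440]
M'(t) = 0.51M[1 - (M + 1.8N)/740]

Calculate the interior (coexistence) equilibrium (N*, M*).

N* ≈ 271, M* ≈ 252

Setting both brackets to zero gives the nullclines N + 0.67M = 440 and 1.8N + M = 740.
Substituting M = 740 - 1.8N into the first: N(1 - 0.67·1.8) = 440 - 0.67·740.
So N* = -55.8/-0.206 = 271, and then M* = 740 - 1.8·271 = 252.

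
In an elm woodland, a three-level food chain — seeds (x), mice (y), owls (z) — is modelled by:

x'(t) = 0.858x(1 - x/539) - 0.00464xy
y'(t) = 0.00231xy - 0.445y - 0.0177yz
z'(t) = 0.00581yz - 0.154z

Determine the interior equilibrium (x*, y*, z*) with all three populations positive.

From dz/dt = 0: 0.00581y* = 0.154, so y* = 26.5.
From dx/dt = 0: 0.858(1 - x*/539) = 0.00464·26.5, giving x* = 539·(1 - 0.143) = 462.
From dy/dt = 0: 0.00231·462 - 0.445 = 0.0177z*, so z* = 0.622/0.0177 = 35.1.

x* ≈ 462, y* ≈ 26.5, z* ≈ 35.1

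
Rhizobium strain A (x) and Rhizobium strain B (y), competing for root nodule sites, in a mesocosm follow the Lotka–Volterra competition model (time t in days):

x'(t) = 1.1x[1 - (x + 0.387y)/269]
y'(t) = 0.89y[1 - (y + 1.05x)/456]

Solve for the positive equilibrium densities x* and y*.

Setting both brackets to zero gives the nullclines x + 0.387y = 269 and 1.05x + y = 456.
Substituting y = 456 - 1.05x into the first: x(1 - 0.387·1.05) = 269 - 0.387·456.
So x* = 92.5/0.594 = 156, and then y* = 456 - 1.05·156 = 292.

x* ≈ 156, y* ≈ 292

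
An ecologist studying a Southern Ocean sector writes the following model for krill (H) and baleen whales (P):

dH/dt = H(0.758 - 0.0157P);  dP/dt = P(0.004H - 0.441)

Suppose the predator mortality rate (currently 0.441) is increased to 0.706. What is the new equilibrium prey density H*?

At the interior fixed point, setting dP/dt = 0 with P > 0 fixes H* = (predator death rate)/(HP coefficient) — independent of the other coefficients.
With the change, H* = 0.706/0.004 = 176; it rises from 110.

H* ≈ 176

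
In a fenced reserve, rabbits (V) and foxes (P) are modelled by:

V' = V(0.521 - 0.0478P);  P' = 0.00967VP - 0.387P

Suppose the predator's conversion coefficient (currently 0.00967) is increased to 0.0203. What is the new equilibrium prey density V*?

At the interior fixed point, setting dP/dt = 0 with P > 0 fixes V* = (predator death rate)/(VP coefficient) — independent of the other coefficients.
With the change, V* = 0.387/0.0203 = 19.1; it falls from 40.

V* ≈ 19.1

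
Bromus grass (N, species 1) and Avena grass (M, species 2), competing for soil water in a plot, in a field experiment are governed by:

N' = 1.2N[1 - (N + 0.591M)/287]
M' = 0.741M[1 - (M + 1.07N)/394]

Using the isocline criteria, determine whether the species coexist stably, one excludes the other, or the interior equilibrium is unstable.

stable coexistence

Compare the nullcline intercepts: K1/α12 = 287/0.591 = 486 > K2 = 394; K2/α21 = 394/1.07 = 368 > K1 = 287.
Since both inequalities hold, each species can invade when rare, so the interior equilibrium is stable.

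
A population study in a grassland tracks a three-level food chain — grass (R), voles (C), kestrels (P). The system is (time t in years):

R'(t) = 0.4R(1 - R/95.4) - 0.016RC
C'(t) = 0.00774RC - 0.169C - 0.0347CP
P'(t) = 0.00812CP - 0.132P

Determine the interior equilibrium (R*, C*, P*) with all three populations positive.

R* ≈ 33.4, C* ≈ 16.3, P* ≈ 2.57

From dP/dt = 0: 0.00812C* = 0.132, so C* = 16.3.
From dR/dt = 0: 0.4(1 - R*/95.4) = 0.016·16.3, giving R* = 95.4·(1 - 0.65) = 33.4.
From dC/dt = 0: 0.00774·33.4 - 0.169 = 0.0347P*, so P* = 0.0893/0.0347 = 2.57.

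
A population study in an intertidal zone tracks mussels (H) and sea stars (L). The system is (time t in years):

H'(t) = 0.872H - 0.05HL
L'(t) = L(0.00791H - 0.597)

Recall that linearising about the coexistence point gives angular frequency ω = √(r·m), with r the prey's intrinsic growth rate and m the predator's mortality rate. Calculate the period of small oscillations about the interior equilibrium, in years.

Here r = 0.872 and m = 0.597, so r·m = 0.521.
ω = √0.521 = 0.722 per year, hence T = 2π/ω ≈ 8.71 years.

T ≈ 8.71 years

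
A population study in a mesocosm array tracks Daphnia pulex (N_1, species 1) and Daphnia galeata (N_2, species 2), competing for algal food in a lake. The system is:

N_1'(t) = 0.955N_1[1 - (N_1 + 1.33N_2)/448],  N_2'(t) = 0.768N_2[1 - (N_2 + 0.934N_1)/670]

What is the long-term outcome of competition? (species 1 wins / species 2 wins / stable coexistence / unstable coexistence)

species 2 excludes species 1

Compare the nullcline intercepts: K1/α12 = 448/1.33 = 337 < K2 = 670; K2/α21 = 670/0.934 = 717 > K1 = 448.
Since the inequalities point opposite ways, species 2 can invade but species 1 cannot.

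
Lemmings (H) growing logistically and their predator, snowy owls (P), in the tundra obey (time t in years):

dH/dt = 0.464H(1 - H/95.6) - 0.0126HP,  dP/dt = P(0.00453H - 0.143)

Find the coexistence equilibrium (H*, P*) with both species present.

From dP/dt = 0 with P > 0: 0.00453H* = 0.143, so H* = 31.6.
Substitute into dH/dt = 0: 0.464(1 - 31.6/95.6) = 0.0126P*.
The bracket is 0.67, giving P* = 0.311/0.0126 = 24.7.

H* ≈ 31.6, P* ≈ 24.7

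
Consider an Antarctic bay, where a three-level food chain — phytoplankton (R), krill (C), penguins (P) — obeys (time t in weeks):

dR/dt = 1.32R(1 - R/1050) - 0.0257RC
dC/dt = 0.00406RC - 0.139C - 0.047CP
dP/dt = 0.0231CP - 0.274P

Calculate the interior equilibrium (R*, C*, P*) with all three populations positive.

From dP/dt = 0: 0.0231C* = 0.274, so C* = 11.9.
From dR/dt = 0: 1.32(1 - R*/1050) = 0.0257·11.9, giving R* = 1050·(1 - 0.231) = 808.
From dC/dt = 0: 0.00406·808 - 0.139 = 0.047P*, so P* = 3.14/0.047 = 66.8.

R* ≈ 808, C* ≈ 11.9, P* ≈ 66.8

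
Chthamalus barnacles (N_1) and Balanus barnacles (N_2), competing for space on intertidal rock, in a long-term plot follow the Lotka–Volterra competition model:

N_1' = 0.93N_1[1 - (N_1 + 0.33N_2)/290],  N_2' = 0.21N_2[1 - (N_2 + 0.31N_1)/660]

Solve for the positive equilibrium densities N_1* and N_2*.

N_1* ≈ 80.4, N_2* ≈ 635

Setting both brackets to zero gives the nullclines N_1 + 0.33N_2 = 290 and 0.31N_1 + N_2 = 660.
Substituting N_2 = 660 - 0.31N_1 into the first: N_1(1 - 0.33·0.31) = 290 - 0.33·660.
So N_1* = 72.2/0.898 = 80.4, and then N_2* = 660 - 0.31·80.4 = 635.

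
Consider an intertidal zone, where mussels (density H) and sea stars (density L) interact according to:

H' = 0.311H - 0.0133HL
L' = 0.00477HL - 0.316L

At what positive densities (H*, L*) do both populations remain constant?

Set dL/dt = 0 with L > 0: 0.00477H - 0.316 = 0, so H* = 0.316/0.00477 = 66.2.
Set dH/dt = 0 with H > 0: 0.311 - 0.0133L = 0, so L* = 0.311/0.0133 = 23.4.

H* ≈ 66.2, L* ≈ 23.4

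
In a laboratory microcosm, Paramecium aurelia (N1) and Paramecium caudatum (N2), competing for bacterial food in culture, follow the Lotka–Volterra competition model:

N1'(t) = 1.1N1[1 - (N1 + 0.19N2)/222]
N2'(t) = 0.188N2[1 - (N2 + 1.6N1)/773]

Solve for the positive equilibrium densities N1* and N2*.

N1* ≈ 108, N2* ≈ 600

Setting both brackets to zero gives the nullclines N1 + 0.19N2 = 222 and 1.6N1 + N2 = 773.
Substituting N2 = 773 - 1.6N1 into the first: N1(1 - 0.19·1.6) = 222 - 0.19·773.
So N1* = 75.1/0.696 = 108, and then N2* = 773 - 1.6·108 = 600.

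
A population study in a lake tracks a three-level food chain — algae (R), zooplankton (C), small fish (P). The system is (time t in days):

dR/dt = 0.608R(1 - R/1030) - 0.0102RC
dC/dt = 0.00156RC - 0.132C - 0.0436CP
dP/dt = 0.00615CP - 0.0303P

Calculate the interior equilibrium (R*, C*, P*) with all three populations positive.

From dP/dt = 0: 0.00615C* = 0.0303, so C* = 4.93.
From dR/dt = 0: 0.608(1 - R*/1030) = 0.0102·4.93, giving R* = 1030·(1 - 0.0827) = 945.
From dC/dt = 0: 0.00156·945 - 0.132 = 0.0436P*, so P* = 1.34/0.0436 = 30.8.

R* ≈ 945, C* ≈ 4.93, P* ≈ 30.8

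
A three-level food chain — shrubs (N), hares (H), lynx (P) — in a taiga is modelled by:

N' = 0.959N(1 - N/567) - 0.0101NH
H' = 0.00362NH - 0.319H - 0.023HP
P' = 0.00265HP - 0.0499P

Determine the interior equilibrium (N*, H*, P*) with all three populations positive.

From dP/dt = 0: 0.00265H* = 0.0499, so H* = 18.8.
From dN/dt = 0: 0.959(1 - N*/567) = 0.0101·18.8, giving N* = 567·(1 - 0.198) = 455.
From dH/dt = 0: 0.00362·455 - 0.319 = 0.023P*, so P* = 1.33/0.023 = 57.7.

N* ≈ 455, H* ≈ 18.8, P* ≈ 57.7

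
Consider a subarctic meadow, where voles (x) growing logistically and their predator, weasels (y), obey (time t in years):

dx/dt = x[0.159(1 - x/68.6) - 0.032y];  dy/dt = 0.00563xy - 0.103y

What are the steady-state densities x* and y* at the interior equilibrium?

x* ≈ 18.3, y* ≈ 3.64

From dy/dt = 0 with y > 0: 0.00563x* = 0.103, so x* = 18.3.
Substitute into dx/dt = 0: 0.159(1 - 18.3/68.6) = 0.032y*.
The bracket is 0.733, giving y* = 0.117/0.032 = 3.64.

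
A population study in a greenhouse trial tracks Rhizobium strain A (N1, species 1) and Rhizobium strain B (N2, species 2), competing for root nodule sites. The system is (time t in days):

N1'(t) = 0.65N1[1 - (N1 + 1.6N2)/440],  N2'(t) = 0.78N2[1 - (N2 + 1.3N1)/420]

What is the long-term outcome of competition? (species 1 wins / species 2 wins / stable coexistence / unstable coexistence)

unstable coexistence (outcome depends on initial conditions)

Compare the nullcline intercepts: K1/α12 = 440/1.6 = 275 < K2 = 420; K2/α21 = 420/1.3 = 323 < K1 = 440.
Since both are reversed, neither can invade when rare; the interior point is a saddle.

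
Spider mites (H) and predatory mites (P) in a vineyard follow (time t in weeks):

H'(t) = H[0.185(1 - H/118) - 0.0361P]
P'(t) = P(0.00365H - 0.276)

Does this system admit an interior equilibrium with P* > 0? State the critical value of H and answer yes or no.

Threshold H = 75.6; K > 75.6, so yes, the predator persists.

The predator equation gives dP/dt > 0 only when H > 0.276/0.00365 = 75.6.
Without the predator, H → K = 118. Since 118 > 75.6, the predator can invade and persist.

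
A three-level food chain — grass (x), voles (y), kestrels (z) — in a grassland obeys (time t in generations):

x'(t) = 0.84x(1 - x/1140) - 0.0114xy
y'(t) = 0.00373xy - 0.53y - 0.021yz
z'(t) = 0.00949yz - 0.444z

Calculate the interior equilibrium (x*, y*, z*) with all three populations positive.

From dz/dt = 0: 0.00949y* = 0.444, so y* = 46.8.
From dx/dt = 0: 0.84(1 - x*/1140) = 0.0114·46.8, giving x* = 1140·(1 - 0.635) = 416.
From dy/dt = 0: 0.00373·416 - 0.53 = 0.021z*, so z* = 1.02/0.021 = 48.7.

x* ≈ 416, y* ≈ 46.8, z* ≈ 48.7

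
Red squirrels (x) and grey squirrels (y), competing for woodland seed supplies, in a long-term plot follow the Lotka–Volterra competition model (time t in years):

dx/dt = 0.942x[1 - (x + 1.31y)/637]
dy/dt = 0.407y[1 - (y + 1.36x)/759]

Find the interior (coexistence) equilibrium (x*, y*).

x* ≈ 457, y* ≈ 137

Setting both brackets to zero gives the nullclines x + 1.31y = 637 and 1.36x + y = 759.
Substituting y = 759 - 1.36x into the first: x(1 - 1.31·1.36) = 637 - 1.31·759.
So x* = -357/-0.782 = 457, and then y* = 759 - 1.36·457 = 137.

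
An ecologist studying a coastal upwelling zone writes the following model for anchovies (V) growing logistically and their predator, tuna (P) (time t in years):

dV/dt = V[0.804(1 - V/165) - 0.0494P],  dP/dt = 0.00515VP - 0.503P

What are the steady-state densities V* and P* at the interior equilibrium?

V* ≈ 97.7, P* ≈ 6.64

From dP/dt = 0 with P > 0: 0.00515V* = 0.503, so V* = 97.7.
Substitute into dV/dt = 0: 0.804(1 - 97.7/165) = 0.0494P*.
The bracket is 0.408, giving P* = 0.328/0.0494 = 6.64.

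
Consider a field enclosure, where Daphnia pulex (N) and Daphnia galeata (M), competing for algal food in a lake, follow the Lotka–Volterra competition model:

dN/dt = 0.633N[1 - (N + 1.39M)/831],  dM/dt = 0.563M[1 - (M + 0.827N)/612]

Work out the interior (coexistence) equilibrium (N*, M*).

Setting both brackets to zero gives the nullclines N + 1.39M = 831 and 0.827N + M = 612.
Substituting M = 612 - 0.827N into the first: N(1 - 1.39·0.827) = 831 - 1.39·612.
So N* = -19.7/-0.15 = 132, and then M* = 612 - 0.827·132 = 503.

N* ≈ 132, M* ≈ 503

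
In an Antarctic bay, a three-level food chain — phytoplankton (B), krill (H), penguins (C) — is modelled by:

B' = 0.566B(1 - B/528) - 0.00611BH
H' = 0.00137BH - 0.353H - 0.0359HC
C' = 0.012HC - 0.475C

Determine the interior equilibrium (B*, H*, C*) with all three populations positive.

B* ≈ 302, H* ≈ 39.6, C* ≈ 1.71

From dC/dt = 0: 0.012H* = 0.475, so H* = 39.6.
From dB/dt = 0: 0.566(1 - B*/528) = 0.00611·39.6, giving B* = 528·(1 - 0.427) = 302.
From dH/dt = 0: 0.00137·302 - 0.353 = 0.0359C*, so C* = 0.0613/0.0359 = 1.71.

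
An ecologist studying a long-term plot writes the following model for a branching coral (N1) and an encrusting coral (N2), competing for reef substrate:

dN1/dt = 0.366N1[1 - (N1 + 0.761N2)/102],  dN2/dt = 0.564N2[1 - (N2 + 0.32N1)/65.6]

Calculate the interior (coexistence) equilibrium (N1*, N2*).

N1* ≈ 68.8, N2* ≈ 43.6

Setting both brackets to zero gives the nullclines N1 + 0.761N2 = 102 and 0.32N1 + N2 = 65.6.
Substituting N2 = 65.6 - 0.32N1 into the first: N1(1 - 0.761·0.32) = 102 - 0.761·65.6.
So N1* = 52.1/0.756 = 68.8, and then N2* = 65.6 - 0.32·68.8 = 43.6.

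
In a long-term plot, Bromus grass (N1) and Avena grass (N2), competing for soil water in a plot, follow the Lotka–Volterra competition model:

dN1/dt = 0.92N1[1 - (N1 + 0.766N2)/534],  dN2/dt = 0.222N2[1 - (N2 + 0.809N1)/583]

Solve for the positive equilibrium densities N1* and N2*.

N1* ≈ 230, N2* ≈ 397

Setting both brackets to zero gives the nullclines N1 + 0.766N2 = 534 and 0.809N1 + N2 = 583.
Substituting N2 = 583 - 0.809N1 into the first: N1(1 - 0.766·0.809) = 534 - 0.766·583.
So N1* = 87.4/0.38 = 230, and then N2* = 583 - 0.809·230 = 397.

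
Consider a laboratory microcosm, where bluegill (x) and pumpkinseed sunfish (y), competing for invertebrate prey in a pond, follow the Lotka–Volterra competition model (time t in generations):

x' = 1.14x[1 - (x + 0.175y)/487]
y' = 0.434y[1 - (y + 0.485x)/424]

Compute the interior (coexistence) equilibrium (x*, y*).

x* ≈ 451, y* ≈ 205

Setting both brackets to zero gives the nullclines x + 0.175y = 487 and 0.485x + y = 424.
Substituting y = 424 - 0.485x into the first: x(1 - 0.175·0.485) = 487 - 0.175·424.
So x* = 413/0.915 = 451, and then y* = 424 - 0.485·451 = 205.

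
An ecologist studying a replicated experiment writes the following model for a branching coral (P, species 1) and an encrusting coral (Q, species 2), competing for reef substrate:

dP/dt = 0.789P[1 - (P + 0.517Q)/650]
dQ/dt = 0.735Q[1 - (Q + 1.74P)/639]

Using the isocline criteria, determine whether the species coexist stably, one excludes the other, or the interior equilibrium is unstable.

species 1 excludes species 2

Compare the nullcline intercepts: K1/α12 = 650/0.517 = 1260 > K2 = 639; K2/α21 = 639/1.74 = 367 < K1 = 650.
Since the inequalities point opposite ways, species 1 can invade but species 2 cannot.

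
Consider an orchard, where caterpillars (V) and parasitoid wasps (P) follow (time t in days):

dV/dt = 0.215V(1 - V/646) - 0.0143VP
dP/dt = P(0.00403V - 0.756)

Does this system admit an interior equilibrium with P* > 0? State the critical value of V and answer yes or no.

Threshold V = 188; K > 188, so yes, the predator persists.

The predator equation gives dP/dt > 0 only when V > 0.756/0.00403 = 188.
Without the predator, V → K = 646. Since 646 > 188, the predator can invade and persist.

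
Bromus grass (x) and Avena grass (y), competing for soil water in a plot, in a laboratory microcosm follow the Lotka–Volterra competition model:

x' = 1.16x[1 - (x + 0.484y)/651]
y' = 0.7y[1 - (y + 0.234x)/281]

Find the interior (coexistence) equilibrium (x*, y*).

Setting both brackets to zero gives the nullclines x + 0.484y = 651 and 0.234x + y = 281.
Substituting y = 281 - 0.234x into the first: x(1 - 0.484·0.234) = 651 - 0.484·281.
So x* = 515/0.887 = 581, and then y* = 281 - 0.234·581 = 145.

x* ≈ 581, y* ≈ 145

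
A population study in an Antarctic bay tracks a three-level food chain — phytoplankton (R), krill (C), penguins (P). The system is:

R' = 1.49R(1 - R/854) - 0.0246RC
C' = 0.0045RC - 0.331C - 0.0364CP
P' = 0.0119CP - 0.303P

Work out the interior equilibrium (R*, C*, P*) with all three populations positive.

From dP/dt = 0: 0.0119C* = 0.303, so C* = 25.5.
From dR/dt = 0: 1.49(1 - R*/854) = 0.0246·25.5, giving R* = 854·(1 - 0.42) = 495.
From dC/dt = 0: 0.0045·495 - 0.331 = 0.0364P*, so P* = 1.9/0.0364 = 52.1.

R* ≈ 495, C* ≈ 25.5, P* ≈ 52.1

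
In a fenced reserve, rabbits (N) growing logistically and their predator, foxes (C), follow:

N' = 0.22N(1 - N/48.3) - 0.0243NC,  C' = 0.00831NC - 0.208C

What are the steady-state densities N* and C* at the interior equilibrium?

From dC/dt = 0 with C > 0: 0.00831N* = 0.208, so N* = 25.
Substitute into dN/dt = 0: 0.22(1 - 25/48.3) = 0.0243C*.
The bracket is 0.482, giving C* = 0.106/0.0243 = 4.36.

N* ≈ 25, C* ≈ 4.36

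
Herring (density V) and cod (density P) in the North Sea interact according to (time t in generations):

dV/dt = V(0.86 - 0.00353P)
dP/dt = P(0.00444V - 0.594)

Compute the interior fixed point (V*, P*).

V* ≈ 134, P* ≈ 244

Set dP/dt = 0 with P > 0: 0.00444V - 0.594 = 0, so V* = 0.594/0.00444 = 134.
Set dV/dt = 0 with V > 0: 0.86 - 0.00353P = 0, so P* = 0.86/0.00353 = 244.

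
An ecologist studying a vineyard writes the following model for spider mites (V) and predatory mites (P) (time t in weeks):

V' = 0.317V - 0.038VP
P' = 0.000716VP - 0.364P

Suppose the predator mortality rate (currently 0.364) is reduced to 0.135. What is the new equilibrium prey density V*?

V* ≈ 189

At the interior fixed point, setting dP/dt = 0 with P > 0 fixes V* = (predator death rate)/(VP coefficient) — independent of the other coefficients.
With the change, V* = 0.135/0.000716 = 189; it falls from 508.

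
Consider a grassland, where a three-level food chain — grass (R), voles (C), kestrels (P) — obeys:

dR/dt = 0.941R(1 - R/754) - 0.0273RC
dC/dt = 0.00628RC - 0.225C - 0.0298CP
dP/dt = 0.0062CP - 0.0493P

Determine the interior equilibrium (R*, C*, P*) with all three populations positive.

R* ≈ 580, C* ≈ 7.95, P* ≈ 115

From dP/dt = 0: 0.0062C* = 0.0493, so C* = 7.95.
From dR/dt = 0: 0.941(1 - R*/754) = 0.0273·7.95, giving R* = 754·(1 - 0.231) = 580.
From dC/dt = 0: 0.00628·580 - 0.225 = 0.0298P*, so P* = 3.42/0.0298 = 115.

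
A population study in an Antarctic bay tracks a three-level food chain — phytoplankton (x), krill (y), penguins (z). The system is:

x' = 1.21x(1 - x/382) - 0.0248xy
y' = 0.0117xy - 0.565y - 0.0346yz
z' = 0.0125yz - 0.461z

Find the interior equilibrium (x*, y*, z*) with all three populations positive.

x* ≈ 93.3, y* ≈ 36.9, z* ≈ 15.2

From dz/dt = 0: 0.0125y* = 0.461, so y* = 36.9.
From dx/dt = 0: 1.21(1 - x*/382) = 0.0248·36.9, giving x* = 382·(1 - 0.756) = 93.3.
From dy/dt = 0: 0.0117·93.3 - 0.565 = 0.0346z*, so z* = 0.526/0.0346 = 15.2.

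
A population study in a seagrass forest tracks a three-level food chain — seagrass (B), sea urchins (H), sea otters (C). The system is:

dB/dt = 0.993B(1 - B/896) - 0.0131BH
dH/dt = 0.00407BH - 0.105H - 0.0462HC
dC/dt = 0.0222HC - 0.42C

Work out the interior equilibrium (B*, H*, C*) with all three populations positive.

From dC/dt = 0: 0.0222H* = 0.42, so H* = 18.9.
From dB/dt = 0: 0.993(1 - B*/896) = 0.0131·18.9, giving B* = 896·(1 - 0.25) = 672.
From dH/dt = 0: 0.00407·672 - 0.105 = 0.0462C*, so C* = 2.63/0.0462 = 57.

B* ≈ 672, H* ≈ 18.9, C* ≈ 57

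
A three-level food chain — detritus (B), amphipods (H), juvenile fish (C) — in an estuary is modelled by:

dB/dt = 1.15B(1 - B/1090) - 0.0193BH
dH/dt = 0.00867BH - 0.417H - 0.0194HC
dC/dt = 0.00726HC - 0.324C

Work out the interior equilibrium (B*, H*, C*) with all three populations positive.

B* ≈ 274, H* ≈ 44.6, C* ≈ 101

From dC/dt = 0: 0.00726H* = 0.324, so H* = 44.6.
From dB/dt = 0: 1.15(1 - B*/1090) = 0.0193·44.6, giving B* = 1090·(1 - 0.749) = 274.
From dH/dt = 0: 0.00867·274 - 0.417 = 0.0194C*, so C* = 1.96/0.0194 = 101.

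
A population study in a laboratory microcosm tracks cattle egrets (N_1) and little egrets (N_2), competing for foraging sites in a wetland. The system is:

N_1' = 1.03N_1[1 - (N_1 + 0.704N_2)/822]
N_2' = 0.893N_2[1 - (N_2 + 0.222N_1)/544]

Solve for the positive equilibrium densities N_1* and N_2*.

N_1* ≈ 520, N_2* ≈ 428

Setting both brackets to zero gives the nullclines N_1 + 0.704N_2 = 822 and 0.222N_1 + N_2 = 544.
Substituting N_2 = 544 - 0.222N_1 into the first: N_1(1 - 0.704·0.222) = 822 - 0.704·544.
So N_1* = 439/0.844 = 520, and then N_2* = 544 - 0.222·520 = 428.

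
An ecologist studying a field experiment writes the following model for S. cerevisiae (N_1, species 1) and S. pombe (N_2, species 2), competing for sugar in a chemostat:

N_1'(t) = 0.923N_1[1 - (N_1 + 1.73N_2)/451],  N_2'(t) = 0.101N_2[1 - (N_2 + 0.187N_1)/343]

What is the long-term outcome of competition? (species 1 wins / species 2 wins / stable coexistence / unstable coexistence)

species 2 excludes species 1

Compare the nullcline intercepts: K1/α12 = 451/1.73 = 261 < K2 = 343; K2/α21 = 343/0.187 = 1830 > K1 = 451.
Since the inequalities point opposite ways, species 2 can invade but species 1 cannot.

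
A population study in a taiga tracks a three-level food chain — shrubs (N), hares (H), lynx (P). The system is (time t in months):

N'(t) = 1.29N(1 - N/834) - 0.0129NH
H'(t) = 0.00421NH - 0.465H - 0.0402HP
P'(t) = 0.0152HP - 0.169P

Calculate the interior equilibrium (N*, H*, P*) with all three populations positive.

N* ≈ 741, H* ≈ 11.1, P* ≈ 66.1

From dP/dt = 0: 0.0152H* = 0.169, so H* = 11.1.
From dN/dt = 0: 1.29(1 - N*/834) = 0.0129·11.1, giving N* = 834·(1 - 0.111) = 741.
From dH/dt = 0: 0.00421·741 - 0.465 = 0.0402P*, so P* = 2.66/0.0402 = 66.1.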